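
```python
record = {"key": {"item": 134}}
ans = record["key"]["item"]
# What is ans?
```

Trace:
`record = {"key": {"item": 134}}` → record = {'key': {'item': 134}}
`ans = record["key"]["item"]` → ans = 134
So ans = 134

Answer: 134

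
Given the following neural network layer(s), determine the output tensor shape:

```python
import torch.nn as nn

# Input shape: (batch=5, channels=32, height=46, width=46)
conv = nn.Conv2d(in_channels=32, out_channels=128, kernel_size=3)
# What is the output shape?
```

Input: (5, 32, 46, 46) -> Output: (5, 128, 44, 44)

Answer: (5, 128, 44, 44)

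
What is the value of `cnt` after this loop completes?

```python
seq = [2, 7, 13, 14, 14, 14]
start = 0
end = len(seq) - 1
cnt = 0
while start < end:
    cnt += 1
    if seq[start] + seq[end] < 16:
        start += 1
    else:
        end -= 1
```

Steps to find pair summing to 16
`cnt` takes the values: 0 → 1 → 2 → 3 → 4 → 5

Answer: 5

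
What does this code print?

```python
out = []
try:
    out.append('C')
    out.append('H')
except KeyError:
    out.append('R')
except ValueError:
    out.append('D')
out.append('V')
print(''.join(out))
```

Execution trace: 'C' (try body) → 'H' (try body, no exception) → 'V' (after the try/except). Output: CHV

Answer: CHV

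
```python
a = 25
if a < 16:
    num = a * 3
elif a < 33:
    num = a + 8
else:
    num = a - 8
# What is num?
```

Trace:
`a = 25` → a = 25
`if a < 16: ...` → a < 16 is False, a < 33 is True → num = 33
So num = 33

Answer: 33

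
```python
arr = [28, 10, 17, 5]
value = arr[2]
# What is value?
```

Trace:
`arr = [28, 10, 17, 5]` → arr = [28, 10, 17, 5]
`value = arr[2]` → value = 17
So value = 17

Answer: 17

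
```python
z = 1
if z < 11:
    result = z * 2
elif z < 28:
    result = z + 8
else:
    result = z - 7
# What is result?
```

Trace:
`z = 1` → z = 1
`if z < 11: ...` → z < 11 is True → result = 2
So result = 2

Answer: 2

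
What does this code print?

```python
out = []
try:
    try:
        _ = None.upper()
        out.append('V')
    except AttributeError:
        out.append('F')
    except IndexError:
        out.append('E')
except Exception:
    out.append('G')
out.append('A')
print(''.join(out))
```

Execution trace: 'F' (inner except AttributeError) → 'A' (after the try/except). Output: FA

Answer: FA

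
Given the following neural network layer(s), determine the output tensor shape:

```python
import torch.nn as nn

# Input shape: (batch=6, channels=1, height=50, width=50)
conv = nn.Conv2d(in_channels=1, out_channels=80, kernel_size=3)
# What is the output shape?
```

Input: (6, 1, 50, 50) -> Output: (6, 80, 48, 48)

Answer: (6, 80, 48, 48)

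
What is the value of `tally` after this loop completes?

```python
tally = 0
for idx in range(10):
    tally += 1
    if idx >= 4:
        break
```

Loop breaks when idx reaches 4, tally is 5
`tally` takes the values: 0 → 1 → 2 → 3 → 4 → 5

Answer: 5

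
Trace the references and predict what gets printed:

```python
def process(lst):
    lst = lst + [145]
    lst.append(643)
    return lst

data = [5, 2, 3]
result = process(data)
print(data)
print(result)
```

Key concept: rebinding parameter vs mutation.
Step by step:
`data = [5, 2, 3]` → data = [5, 2, 3]
`result = process(data)` → result = [5, 2, 3, 145, 643]
`print(data)` → prints [5, 2, 3]
`print(result)` → prints [5, 2, 3, 145, 643]

Answer:
[5, 2, 3]
[5, 2, 3, 145, 643]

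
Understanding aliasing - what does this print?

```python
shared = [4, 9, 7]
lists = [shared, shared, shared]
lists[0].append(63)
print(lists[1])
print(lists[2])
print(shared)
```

Key concept: list of same reference.
Step by step:
`shared = [4, 9, 7]` → shared = [4, 9, 7]
`lists = [shared, shared, shared]` → lists = [[4, 9, 7], [4, 9, 7], [4, 9, 7]]
`lists[0].append(63)` → shared = [4, 9, 7, 63]; lists = [[4, 9, 7, 63], [4, 9, 7, 63], [4, 9, 7, 63]]
`print(lists[1])` → prints [4, 9, 7, 63]
`print(lists[2])` → prints [4, 9, 7, 63]
`print(shared)` → prints [4, 9, 7, 63]

Answer:
[4, 9, 7, 63]
[4, 9, 7, 63]
[4, 9, 7, 63]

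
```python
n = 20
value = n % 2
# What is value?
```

Trace:
`n = 20` → n = 20
`value = n % 2` → value = 0
So value = 0

Answer: 0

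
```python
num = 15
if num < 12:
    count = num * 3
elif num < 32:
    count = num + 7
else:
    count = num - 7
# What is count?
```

Trace:
`num = 15` → num = 15
`if num < 12: ...` → num < 12 is False, num < 32 is True → count = 22
So count = 22

Answer: 22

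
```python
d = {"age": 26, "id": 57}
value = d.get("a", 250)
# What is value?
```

Trace:
`d = {"age": 26, "id": 57}` → d = {'age': 26, 'id': 57}
`value = d.get("a", 250)` → value = 250
So value = 250

Answer: 250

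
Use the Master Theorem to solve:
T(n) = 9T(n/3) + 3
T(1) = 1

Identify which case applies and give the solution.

a=9, b=3, f(n)=3. log_3(9) = 2. Since c=0 < 2, Case 1 applies: T(n) = Θ(n^log_b(a)) = O(n^2).

Answer: O(n^2) - Case 1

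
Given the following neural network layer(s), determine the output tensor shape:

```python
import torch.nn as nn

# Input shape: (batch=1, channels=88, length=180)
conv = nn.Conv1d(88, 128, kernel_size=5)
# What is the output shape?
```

Input: (1, 88, 180) -> Output: (1, 128, 176)

Answer: (1, 128, 176)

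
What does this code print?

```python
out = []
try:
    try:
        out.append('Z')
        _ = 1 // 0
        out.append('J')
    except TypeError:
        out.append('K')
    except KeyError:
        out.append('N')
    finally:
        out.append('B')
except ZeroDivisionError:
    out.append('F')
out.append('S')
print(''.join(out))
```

Execution trace: 'Z' (try body) → 'B' (finally) → 'F' (outer except ZeroDivisionError) → 'S' (after the try/except). Output: ZBFS

Answer: ZBFS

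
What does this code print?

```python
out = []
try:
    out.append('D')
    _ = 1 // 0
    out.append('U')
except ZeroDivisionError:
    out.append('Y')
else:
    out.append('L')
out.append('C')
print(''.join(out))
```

Execution trace: 'D' (try body) → 'Y' (except ZeroDivisionError) → 'C' (after the try/except). Output: DYC

Answer: DYC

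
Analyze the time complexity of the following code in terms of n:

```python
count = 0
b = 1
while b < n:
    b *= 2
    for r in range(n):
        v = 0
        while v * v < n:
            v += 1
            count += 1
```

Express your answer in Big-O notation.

Each loop level contributes: log n × n × √n. Multiplying the contributions gives O(n√n log n).

Answer: O(n√n log n)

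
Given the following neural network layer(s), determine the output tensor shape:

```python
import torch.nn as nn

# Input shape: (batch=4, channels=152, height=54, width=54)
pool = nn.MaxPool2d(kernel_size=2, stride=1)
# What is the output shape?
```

Input: (4, 152, 54, 54) -> Output: (4, 152, 53, 53)

Answer: (4, 152, 53, 53)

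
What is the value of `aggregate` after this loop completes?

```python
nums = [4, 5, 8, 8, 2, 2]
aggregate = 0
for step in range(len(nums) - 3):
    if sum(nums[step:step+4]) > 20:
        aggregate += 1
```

Count windows with sum > 20
`aggregate` takes the values: 0 → 1 → 2

Answer: 2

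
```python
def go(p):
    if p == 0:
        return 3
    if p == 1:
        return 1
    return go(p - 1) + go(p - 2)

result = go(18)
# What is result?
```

Build up from base cases: go(0)=3, go(1)=1, go(2)=4, go(3)=5, go(4)=9, go(5)=14, go(6)=23, ..., go(18)=7375

Answer: 7375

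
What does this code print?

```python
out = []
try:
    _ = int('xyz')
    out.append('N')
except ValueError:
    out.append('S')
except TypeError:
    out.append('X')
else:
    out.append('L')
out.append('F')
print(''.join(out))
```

Execution trace: 'S' (except ValueError) → 'F' (after the try/except). Output: SF

Answer: SF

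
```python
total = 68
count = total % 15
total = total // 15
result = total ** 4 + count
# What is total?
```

Trace:
`total = 68` → total = 68
`count = total % 15` → count = 8
`total = total // 15` → total = 4
`result = total ** 4 + count` → result = 264
So total = 4

Answer: 4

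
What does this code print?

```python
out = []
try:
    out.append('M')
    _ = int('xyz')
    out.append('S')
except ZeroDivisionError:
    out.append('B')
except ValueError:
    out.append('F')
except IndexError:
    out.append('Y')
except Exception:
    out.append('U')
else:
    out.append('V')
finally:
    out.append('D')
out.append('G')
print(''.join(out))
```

Execution trace: 'M' (try body) → 'F' (except ValueError) → 'D' (finally) → 'G' (after the try/except). Output: MFDG

Answer: MFDG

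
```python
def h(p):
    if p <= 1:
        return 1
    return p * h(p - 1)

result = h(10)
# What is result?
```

h(10) = 10 * 9 * 8 * 7 * 6 * 5 * 4 * 3 * 2 * 1 = 3628800

Answer: 3628800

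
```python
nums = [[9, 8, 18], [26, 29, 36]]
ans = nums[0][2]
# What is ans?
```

Trace:
`nums = [[9, 8, 18], [26, 29, 36]]` → nums = [[9, 8, 18], [26, 29, 36]]
`ans = nums[0][2]` → ans = 18
So ans = 18

Answer: 18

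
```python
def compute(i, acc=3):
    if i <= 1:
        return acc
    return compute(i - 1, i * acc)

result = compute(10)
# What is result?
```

Accumulator trace (n, acc): (10, 3) -> (9, 30) -> (8, 270) -> (7, 2160) -> (6, 15120) -> (5, 90720) -> (4, 453600) -> (3, 1814400) -> (2, 5443200) -> (1, 10886400) -> return 10886400

Answer: 10886400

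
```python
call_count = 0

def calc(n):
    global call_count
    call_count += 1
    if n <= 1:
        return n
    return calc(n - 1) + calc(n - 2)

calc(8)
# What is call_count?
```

Calls(n) = 1 + Calls(n-1) + Calls(n-2); Calls(0)=Calls(1)=1. For n=8 this gives 67.

Answer: 67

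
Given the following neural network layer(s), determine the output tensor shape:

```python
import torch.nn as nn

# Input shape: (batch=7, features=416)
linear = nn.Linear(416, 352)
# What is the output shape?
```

Input: (7, 416) -> Output: (7, 352)

Answer: (7, 352)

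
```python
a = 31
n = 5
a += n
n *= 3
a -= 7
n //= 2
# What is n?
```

Trace:
`a = 31` → a = 31
`n = 5` → n = 5
`a += n` → a = 36
`n *= 3` → n = 15
`a -= 7` → a = 29
`n //= 2` → n = 7
So n = 7

Answer: 7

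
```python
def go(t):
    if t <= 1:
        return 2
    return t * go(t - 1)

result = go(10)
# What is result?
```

go(10) = 10 * 9 * 8 * 7 * 6 * 5 * 4 * 3 * 2 * 2 = 7257600

Answer: 7257600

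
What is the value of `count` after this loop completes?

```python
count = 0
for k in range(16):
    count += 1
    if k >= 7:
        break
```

Loop breaks when k reaches 7, count is 8
`count` takes the values: 0 → 1 → 2 → 3 → 4 → 5 → 6 → 7 → 8

Answer: 8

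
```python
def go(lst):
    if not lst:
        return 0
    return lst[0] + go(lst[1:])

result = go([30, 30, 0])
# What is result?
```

30 + 30 + 0 + 0 = 60

Answer: 60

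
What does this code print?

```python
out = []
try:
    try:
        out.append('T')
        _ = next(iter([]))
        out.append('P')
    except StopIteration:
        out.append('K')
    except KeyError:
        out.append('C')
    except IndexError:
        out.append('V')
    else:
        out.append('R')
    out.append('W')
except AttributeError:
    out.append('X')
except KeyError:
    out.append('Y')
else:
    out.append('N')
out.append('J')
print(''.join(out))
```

Execution trace: 'T' (inner try body) → 'K' (inner except StopIteration) → 'W' (try body, no exception) → 'N' (else) → 'J' (after the try/except). Output: TKWNJ

Answer: TKWNJ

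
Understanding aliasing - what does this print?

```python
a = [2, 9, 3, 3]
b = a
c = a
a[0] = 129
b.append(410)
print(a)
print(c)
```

Key concept: multiple aliases.
Step by step:
`a = [2, 9, 3, 3]` → a = [2, 9, 3, 3]
`b = a` → b = [2, 9, 3, 3] (same object as a)
`c = a` → c = [2, 9, 3, 3] (same object as a, b)
`a[0] = 129` → a = [129, 9, 3, 3] (same object as b, c); b = [129, 9, 3, 3] (same object as a, c); c = [129, 9, 3, 3] (same object as a, b)
`b.append(410)` → a = [129, 9, 3, 3, 410] (same object as b, c); b = [129, 9, 3, 3, 410] (same object as a, c); c = [129, 9, 3, 3, 410] (same object as a, b)
`print(a)` → prints [129, 9, 3, 3, 410]
`print(c)` → prints [129, 9, 3, 3, 410]

Answer:
[129, 9, 3, 3, 410]
[129, 9, 3, 3, 410]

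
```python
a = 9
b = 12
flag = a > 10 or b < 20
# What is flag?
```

Trace:
`a = 9` → a = 9
`b = 12` → b = 12
`flag = a > 10 or b < 20` → flag = True
So flag = True

Answer: True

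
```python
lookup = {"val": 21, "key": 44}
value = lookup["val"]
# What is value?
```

Trace:
`lookup = {"val": 21, "key": 44}` → lookup = {'val': 21, 'key': 44}
`value = lookup["val"]` → value = 21
So value = 21

Answer: 21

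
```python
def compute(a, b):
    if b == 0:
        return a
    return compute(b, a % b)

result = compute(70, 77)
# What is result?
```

compute(70, 77) -> compute(77, 70) -> compute(70, 7) -> compute(7, 0) -> 7

Answer: 7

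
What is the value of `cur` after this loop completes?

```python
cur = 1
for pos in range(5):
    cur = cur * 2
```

Multiply by 2, 5 times: 1 * 2^5 = 32
`cur` takes the values: 1 → 2 → 4 → 8 → 16 → 32

Answer: 32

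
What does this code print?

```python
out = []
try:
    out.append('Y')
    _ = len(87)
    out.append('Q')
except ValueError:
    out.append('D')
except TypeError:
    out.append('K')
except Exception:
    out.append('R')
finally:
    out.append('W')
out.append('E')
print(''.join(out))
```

Execution trace: 'Y' (try body) → 'K' (except TypeError) → 'W' (finally) → 'E' (after the try/except). Output: YKWE

Answer: YKWE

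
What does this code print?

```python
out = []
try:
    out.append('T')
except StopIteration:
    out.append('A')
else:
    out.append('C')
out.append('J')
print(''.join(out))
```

Execution trace: 'T' (try body, no exception) → 'C' (else) → 'J' (after the try/except). Output: TCJ

Answer: TCJ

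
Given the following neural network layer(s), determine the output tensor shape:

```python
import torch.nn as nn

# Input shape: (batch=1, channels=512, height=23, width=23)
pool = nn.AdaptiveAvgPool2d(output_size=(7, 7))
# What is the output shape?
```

Input: (1, 512, 23, 23) -> Output: (1, 512, 7, 7)

Answer: (1, 512, 7, 7)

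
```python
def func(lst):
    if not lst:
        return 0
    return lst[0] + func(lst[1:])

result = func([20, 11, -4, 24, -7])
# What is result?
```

20 + 11 + (-4) + 24 + (-7) + 0 = 44

Answer: 44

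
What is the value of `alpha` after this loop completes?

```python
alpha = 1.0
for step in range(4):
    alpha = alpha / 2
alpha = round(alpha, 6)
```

Halving LR 4 times: 1 / 2^4
`alpha` takes the values: 1.0 → 0.5 → 0.25 → 0.125 → 0.0625

Answer: 0.0625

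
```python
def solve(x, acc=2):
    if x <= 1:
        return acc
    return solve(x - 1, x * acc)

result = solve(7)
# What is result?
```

Accumulator trace (n, acc): (7, 2) -> (6, 14) -> (5, 84) -> (4, 420) -> (3, 1680) -> (2, 5040) -> (1, 10080) -> return 10080

Answer: 10080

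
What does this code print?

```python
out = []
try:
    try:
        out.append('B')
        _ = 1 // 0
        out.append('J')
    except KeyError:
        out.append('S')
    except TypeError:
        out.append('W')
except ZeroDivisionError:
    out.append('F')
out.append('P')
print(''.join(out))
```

Execution trace: 'B' (inner try body) → 'F' (outer except ZeroDivisionError) → 'P' (after the try/except). Output: BFP

Answer: BFP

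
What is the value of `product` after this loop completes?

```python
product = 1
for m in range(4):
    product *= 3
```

3^4 = 81
`product` takes the values: 1 → 3 → 9 → 27 → 81

Answer: 81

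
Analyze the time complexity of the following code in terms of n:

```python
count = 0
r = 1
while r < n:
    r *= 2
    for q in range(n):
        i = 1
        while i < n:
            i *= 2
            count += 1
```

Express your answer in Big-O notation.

Each loop level contributes: log n × n × log n. Multiplying the contributions gives O(n log² n).

Answer: O(n log² n)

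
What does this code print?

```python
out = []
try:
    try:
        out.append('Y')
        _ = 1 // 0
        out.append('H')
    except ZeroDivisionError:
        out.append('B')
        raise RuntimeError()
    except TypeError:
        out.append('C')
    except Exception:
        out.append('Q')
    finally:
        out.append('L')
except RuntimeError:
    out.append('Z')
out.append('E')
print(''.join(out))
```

Execution trace: 'Y' (try body) → 'B' (except ZeroDivisionError) → 'L' (finally) → 'Z' (outer except RuntimeError) → 'E' (after the try/except). Output: YBLZE

Answer: YBLZE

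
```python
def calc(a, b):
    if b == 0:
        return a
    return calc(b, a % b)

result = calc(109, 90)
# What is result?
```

calc(109, 90) -> calc(90, 19) -> calc(19, 14) -> calc(14, 5) -> calc(5, 4) -> calc(4, 1) -> calc(1, 0) -> 1

Answer: 1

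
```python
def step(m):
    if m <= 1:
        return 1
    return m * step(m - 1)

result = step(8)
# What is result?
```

step(8) = 8 * 7 * 6 * 5 * 4 * 3 * 2 * 1 = 40320

Answer: 40320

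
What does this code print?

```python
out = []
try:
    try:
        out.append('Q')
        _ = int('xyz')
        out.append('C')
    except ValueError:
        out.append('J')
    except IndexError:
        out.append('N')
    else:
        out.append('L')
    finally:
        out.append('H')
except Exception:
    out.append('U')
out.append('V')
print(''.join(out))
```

Execution trace: 'Q' (inner try body) → 'J' (inner except ValueError) → 'H' (inner finally) → 'V' (after the try/except). Output: QJHV

Answer: QJHV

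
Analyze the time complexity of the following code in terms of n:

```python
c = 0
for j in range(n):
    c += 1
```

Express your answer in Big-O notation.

Each loop level contributes: n. Multiplying the contributions gives O(n).

Answer: O(n)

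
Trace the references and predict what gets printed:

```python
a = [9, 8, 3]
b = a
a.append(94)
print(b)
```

Key concept: basic list aliasing.
Step by step:
`a = [9, 8, 3]` → a = [9, 8, 3]
`b = a` → b = [9, 8, 3] (same object as a)
`a.append(94)` → a = [9, 8, 3, 94] (same object as b); b = [9, 8, 3, 94] (same object as a)
`print(b)` → prints [9, 8, 3, 94]

Answer: [9, 8, 3, 94]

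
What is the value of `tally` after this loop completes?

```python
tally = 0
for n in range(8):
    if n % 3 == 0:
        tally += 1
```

Count numbers divisible by 3 in range(8)
`tally` takes the values: 0 → 1 → 2 → 3

Answer: 3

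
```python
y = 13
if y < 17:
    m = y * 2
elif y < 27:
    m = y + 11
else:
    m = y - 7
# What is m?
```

Trace:
`y = 13` → y = 13
`if y < 17: ...` → y < 17 is True → m = 26
So m = 26

Answer: 26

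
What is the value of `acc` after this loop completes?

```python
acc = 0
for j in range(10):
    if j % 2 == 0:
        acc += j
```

Sum of even numbers 0 to 9
`acc` takes the values: 0 → 2 → 6 → 12 → 20

Answer: 20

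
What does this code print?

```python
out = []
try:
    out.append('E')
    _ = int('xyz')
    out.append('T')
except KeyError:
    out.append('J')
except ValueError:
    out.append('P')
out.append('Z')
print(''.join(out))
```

Execution trace: 'E' (try body) → 'P' (except ValueError) → 'Z' (after the try/except). Output: EPZ

Answer: EPZ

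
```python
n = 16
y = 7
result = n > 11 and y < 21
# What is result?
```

Trace:
`n = 16` → n = 16
`y = 7` → y = 7
`result = n > 11 and y < 21` → result = True
So result = True

Answer: True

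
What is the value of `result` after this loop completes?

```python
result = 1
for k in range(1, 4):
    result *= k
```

3! = 6
`result` takes the values: 1 → 2 → 6

Answer: 6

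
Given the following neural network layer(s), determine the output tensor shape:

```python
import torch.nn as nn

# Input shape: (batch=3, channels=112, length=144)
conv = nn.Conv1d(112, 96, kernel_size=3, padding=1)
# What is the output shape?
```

Input: (3, 112, 144) -> Output: (3, 96, 144)

Answer: (3, 96, 144)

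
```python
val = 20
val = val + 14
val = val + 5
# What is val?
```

Trace:
`val = 20` → val = 20
`val = val + 14` → val = 34
`val = val + 5` → val = 39
So val = 39

Answer: 39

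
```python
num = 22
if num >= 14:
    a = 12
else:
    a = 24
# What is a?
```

Trace:
`num = 22` → num = 22
`if num >= 14: ...` → num >= 14 is True → a = 12
So a = 12

Answer: 12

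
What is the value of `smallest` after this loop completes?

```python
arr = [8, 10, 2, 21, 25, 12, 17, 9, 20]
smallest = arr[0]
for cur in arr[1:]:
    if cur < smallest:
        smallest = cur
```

Minimum of [8, 10, 2, 21, 25, 12, 17, 9, 20]
`smallest` takes the values: 8 → 2

Answer: 2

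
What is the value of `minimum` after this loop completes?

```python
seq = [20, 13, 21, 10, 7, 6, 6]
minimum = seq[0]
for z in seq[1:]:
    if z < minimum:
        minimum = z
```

Minimum of [20, 13, 21, 10, 7, 6, 6]
`minimum` takes the values: 20 → 13 → 10 → 7 → 6

Answer: 6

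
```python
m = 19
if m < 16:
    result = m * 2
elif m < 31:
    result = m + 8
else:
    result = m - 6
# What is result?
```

Trace:
`m = 19` → m = 19
`if m < 16: ...` → m < 16 is False, m < 31 is True → result = 27
So result = 27

Answer: 27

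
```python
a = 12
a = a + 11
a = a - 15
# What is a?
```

Trace:
`a = 12` → a = 12
`a = a + 11` → a = 23
`a = a - 15` → a = 8
So a = 8

Answer: 8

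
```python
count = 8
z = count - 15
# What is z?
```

Trace:
`count = 8` → count = 8
`z = count - 15` → z = -7
So z = -7

Answer: -7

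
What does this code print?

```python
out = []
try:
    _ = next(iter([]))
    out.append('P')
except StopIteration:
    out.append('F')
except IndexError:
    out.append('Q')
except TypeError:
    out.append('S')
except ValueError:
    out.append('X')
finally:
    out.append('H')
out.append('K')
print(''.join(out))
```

Execution trace: 'F' (except StopIteration) → 'H' (finally) → 'K' (after the try/except). Output: FHK

Answer: FHK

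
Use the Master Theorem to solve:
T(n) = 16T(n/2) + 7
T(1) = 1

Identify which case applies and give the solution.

a=16, b=2, f(n)=7. log_2(16) = 4. Since c=0 < 4, Case 1 applies: T(n) = Θ(n^log_b(a)) = O(n^4).

Answer: O(n^4) - Case 1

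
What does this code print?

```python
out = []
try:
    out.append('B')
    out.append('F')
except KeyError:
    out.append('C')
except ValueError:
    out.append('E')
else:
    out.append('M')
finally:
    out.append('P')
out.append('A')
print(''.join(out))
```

Execution trace: 'B' (try body) → 'F' (try body, no exception) → 'M' (else) → 'P' (finally) → 'A' (after the try/except). Output: BFMPA

Answer: BFMPA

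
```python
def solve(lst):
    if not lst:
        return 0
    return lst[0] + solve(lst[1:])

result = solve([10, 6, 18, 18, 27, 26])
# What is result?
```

10 + 6 + 18 + 18 + 27 + 26 + 0 = 105

Answer: 105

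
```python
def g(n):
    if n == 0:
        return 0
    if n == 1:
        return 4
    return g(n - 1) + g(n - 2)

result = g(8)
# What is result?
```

Build up from base cases: g(0)=0, g(1)=4, g(2)=4, g(3)=8, g(4)=12, g(5)=20, g(6)=32, ..., g(8)=84

Answer: 84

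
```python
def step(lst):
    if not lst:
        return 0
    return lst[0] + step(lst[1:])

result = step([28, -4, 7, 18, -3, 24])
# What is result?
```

28 + (-4) + 7 + 18 + (-3) + 24 + 0 = 70

Answer: 70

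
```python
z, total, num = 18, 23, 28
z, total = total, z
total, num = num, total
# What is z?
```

Trace:
`z, total, num = 18, 23, 28` → z = 18; total = 23; num = 28
`z, total = total, z` → z = 23; total = 18
`total, num = num, total` → total = 28; num = 18
So z = 23

Answer: 23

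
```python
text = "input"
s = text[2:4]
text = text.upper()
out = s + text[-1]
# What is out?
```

Trace:
`text = "input"` → text = 'input'
`s = text[2:4]` → s = 'pu'
`text = text.upper()` → text = 'INPUT'
`out = s + text[-1]` → out = 'puT'
So out = 'puT'

Answer: 'puT'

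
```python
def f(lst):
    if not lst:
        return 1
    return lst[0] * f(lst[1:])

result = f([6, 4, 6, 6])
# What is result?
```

Product over [6, 4, 6, 6] = 6 * 4 * 6 * 6 = 864

Answer: 864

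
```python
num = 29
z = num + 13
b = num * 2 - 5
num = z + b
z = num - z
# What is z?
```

Trace:
`num = 29` → num = 29
`z = num + 13` → z = 42
`b = num * 2 - 5` → b = 53
`num = z + b` → num = 95
`z = num - z` → z = 53
So z = 53

Answer: 53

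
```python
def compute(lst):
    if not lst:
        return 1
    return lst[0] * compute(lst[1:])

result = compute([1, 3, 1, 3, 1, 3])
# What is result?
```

Product over [1, 3, 1, 3, 1, 3] = 1 * 3 * 1 * 3 * 1 * 3 = 27

Answer: 27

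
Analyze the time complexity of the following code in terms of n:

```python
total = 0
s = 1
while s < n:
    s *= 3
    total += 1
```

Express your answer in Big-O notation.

Each loop level contributes: log n. Multiplying the contributions gives O(log n).

Answer: O(log n)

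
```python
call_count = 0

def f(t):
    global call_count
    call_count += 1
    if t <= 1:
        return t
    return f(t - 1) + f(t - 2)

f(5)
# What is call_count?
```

Calls(t) = 1 + Calls(t-1) + Calls(t-2); Calls(0)=Calls(1)=1. For t=5 this gives 15.

Answer: 15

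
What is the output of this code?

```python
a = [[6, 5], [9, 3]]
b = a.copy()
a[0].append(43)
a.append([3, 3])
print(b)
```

Key concept: shallow copy with nested lists.
Step by step:
`a = [[6, 5], [9, 3]]` → a = [[6, 5], [9, 3]]
`b = a.copy()` → b = [[6, 5], [9, 3]]
`a[0].append(43)` → a = [[6, 5, 43], [9, 3]]; b = [[6, 5, 43], [9, 3]]
`a.append([3, 3])` → a = [[6, 5, 43], [9, 3], [3, 3]]
`print(b)` → prints [[6, 5, 43], [9, 3]]

Answer: [[6, 5, 43], [9, 3]]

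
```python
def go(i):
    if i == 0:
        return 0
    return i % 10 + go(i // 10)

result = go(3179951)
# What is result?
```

Sum of digits of 3179951: 1 + 5 + 9 + 9 + 7 + 1 + 3 = 35

Answer: 35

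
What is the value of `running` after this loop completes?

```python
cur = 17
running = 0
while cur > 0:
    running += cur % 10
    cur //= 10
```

Sum digits of 17
`running` takes the values: 0 → 7 → 8

Answer: 8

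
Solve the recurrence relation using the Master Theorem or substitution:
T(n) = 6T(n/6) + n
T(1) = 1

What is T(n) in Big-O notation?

By Master Theorem: a=6, b=6, f(n)=n. Since log_6(6) = 1 and f(n) = Θ(n^1), Case 2 applies. T(n) = O(n log n).

Answer: O(n log n)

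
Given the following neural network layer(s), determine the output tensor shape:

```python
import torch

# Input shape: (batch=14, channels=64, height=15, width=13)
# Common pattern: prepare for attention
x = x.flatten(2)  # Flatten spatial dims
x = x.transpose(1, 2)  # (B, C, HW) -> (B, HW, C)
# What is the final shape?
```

Input: (14, 64, 15, 13) -> after flatten(2): (14, 64, 195) -> Output: (14, 195, 64)

Answer: (14, 195, 64)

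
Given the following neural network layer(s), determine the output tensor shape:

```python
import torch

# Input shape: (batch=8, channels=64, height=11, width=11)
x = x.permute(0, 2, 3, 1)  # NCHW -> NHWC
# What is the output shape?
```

Input: (8, 64, 11, 11) -> Output: (8, 11, 11, 64)

Answer: (8, 11, 11, 64)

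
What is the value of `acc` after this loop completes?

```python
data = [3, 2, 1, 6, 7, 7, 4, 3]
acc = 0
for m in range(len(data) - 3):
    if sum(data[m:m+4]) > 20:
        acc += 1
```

Count windows with sum > 20
`acc` takes the values: 0 → 1 → 2 → 3

Answer: 3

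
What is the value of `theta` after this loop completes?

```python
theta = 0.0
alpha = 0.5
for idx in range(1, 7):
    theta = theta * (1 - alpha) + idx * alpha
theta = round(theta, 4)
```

Moving average with lr=0.5
`theta` takes the values: 0.0 → 0.5 → 1.25 → 2.125 → 3.0625 → 4.03125 → 5.015625 → 5.0156

Answer: 5.0156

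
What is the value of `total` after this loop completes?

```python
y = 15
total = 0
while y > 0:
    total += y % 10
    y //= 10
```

Sum digits of 15
`total` takes the values: 0 → 5 → 6

Answer: 6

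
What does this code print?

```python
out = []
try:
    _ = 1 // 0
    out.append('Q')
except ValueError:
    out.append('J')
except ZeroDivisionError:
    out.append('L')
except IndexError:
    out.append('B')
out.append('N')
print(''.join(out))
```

Execution trace: 'L' (except ZeroDivisionError) → 'N' (after the try/except). Output: LN

Answer: LN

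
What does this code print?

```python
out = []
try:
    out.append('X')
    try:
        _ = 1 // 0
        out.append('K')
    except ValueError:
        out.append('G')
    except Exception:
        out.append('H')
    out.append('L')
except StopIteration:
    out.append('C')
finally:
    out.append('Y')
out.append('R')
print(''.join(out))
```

Execution trace: 'X' (try body) → 'H' (inner except Exception) → 'L' (try body, no exception) → 'Y' (finally) → 'R' (after the try/except). Output: XHLYR

Answer: XHLYR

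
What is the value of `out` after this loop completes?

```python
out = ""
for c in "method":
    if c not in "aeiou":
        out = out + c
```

Remove vowels from 'method'
`out` takes the values: "" → "m" → "mt" → "mth" → "mthd"

Answer: "mthd"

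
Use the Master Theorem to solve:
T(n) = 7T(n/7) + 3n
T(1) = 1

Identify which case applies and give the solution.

a=7, b=7, f(n)=3n. log_7(7) = 1. Since c=1 = 1, Case 2 applies: T(n) = Θ(n^log_b(a) · log n) = O(n log n).

Answer: O(n log n) - Case 2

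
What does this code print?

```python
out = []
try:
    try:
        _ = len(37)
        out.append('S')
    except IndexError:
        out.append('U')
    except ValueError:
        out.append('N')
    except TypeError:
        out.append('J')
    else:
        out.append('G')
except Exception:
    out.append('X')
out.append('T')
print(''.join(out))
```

Execution trace: 'J' (inner except TypeError) → 'T' (after the try/except). Output: JT

Answer: JT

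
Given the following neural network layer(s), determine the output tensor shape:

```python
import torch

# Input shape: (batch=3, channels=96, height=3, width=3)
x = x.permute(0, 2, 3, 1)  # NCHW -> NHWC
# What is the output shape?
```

Input: (3, 96, 3, 3) -> Output: (3, 3, 3, 96)

Answer: (3, 3, 3, 96)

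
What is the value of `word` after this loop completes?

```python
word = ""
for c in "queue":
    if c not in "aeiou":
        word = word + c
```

Remove vowels from 'queue'
`word` takes the values: "" → "q"

Answer: "q"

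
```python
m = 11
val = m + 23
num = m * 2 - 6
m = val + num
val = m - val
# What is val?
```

Trace:
`m = 11` → m = 11
`val = m + 23` → val = 34
`num = m * 2 - 6` → num = 16
`m = val + num` → m = 50
`val = m - val` → val = 16
So val = 16

Answer: 16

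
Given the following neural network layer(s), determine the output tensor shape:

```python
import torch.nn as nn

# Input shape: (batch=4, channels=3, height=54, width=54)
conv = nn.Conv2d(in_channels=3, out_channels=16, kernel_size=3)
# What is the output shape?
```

Input: (4, 3, 54, 54) -> Output: (4, 16, 52, 52)

Answer: (4, 16, 52, 52)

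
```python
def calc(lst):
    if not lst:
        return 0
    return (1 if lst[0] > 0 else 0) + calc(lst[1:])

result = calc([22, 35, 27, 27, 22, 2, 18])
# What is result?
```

Count of positive elements in [22, 35, 27, 27, 22, 2, 18] = 7

Answer: 7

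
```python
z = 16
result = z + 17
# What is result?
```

Trace:
`z = 16` → z = 16
`result = z + 17` → result = 33
So result = 33

Answer: 33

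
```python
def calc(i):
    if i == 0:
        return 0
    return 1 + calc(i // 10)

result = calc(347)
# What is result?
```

Count of digits of 347: 3

Answer: 3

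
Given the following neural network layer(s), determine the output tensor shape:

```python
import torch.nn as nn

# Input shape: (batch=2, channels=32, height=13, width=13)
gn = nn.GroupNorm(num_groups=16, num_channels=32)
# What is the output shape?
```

Input: (2, 32, 13, 13) -> Output: (2, 32, 13, 13)

Answer: (2, 32, 13, 13)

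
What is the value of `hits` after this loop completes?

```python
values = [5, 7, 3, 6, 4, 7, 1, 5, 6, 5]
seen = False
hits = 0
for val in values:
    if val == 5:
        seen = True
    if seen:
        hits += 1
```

Count elements after first 5 in [5, 7, 3, 6, 4, 7, 1, 5, 6, 5]
`hits` takes the values: 0 → 1 → 2 → 3 → 4 → 5 → 6 → 7 → 8 → 9 → 10

Answer: 10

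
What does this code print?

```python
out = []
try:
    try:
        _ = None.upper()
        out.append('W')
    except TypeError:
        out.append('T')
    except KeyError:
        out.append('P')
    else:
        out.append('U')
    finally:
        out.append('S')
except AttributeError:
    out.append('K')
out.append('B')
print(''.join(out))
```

Execution trace: 'S' (finally) → 'K' (outer except AttributeError) → 'B' (after the try/except). Output: SKB

Answer: SKB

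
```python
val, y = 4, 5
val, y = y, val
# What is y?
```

Trace:
`val, y = 4, 5` → val = 4; y = 5
`val, y = y, val` → val = 5; y = 4
So y = 4

Answer: 4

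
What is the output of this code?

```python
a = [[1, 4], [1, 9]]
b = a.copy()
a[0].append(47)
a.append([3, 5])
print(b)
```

Key concept: shallow copy with nested lists.
Step by step:
`a = [[1, 4], [1, 9]]` → a = [[1, 4], [1, 9]]
`b = a.copy()` → b = [[1, 4], [1, 9]]
`a[0].append(47)` → a = [[1, 4, 47], [1, 9]]; b = [[1, 4, 47], [1, 9]]
`a.append([3, 5])` → a = [[1, 4, 47], [1, 9], [3, 5]]
`print(b)` → prints [[1, 4, 47], [1, 9]]

Answer: [[1, 4, 47], [1, 9]]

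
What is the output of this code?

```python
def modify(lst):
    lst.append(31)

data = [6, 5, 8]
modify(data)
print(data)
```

Key concept: function modifies passed list.
Step by step:
`data = [6, 5, 8]` → data = [6, 5, 8]
`modify(data)` → data = [6, 5, 8, 31]
`print(data)` → prints [6, 5, 8, 31]

Answer: [6, 5, 8, 31]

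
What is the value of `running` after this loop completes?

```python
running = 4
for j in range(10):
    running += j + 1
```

Start at 4, add 1 to 10 = 59
`running` takes the values: 4 → 5 → 7 → 10 → 14 → 19 → 25 → 32 → 40 → 49 → 59

Answer: 59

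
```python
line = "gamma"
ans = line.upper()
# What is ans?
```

Trace:
`line = "gamma"` → line = 'gamma'
`ans = line.upper()` → ans = 'GAMMA'
So ans = 'GAMMA'

Answer: 'GAMMA'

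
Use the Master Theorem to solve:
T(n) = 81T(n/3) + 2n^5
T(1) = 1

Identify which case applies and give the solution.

a=81, b=3, f(n)=2n^5. log_3(81) = 4. Since c=5 > 4 and the regularity condition holds (81(n/3)^5 = (81/3^5)n^5 with 81/3^5 < 1), Case 3 applies: T(n) = Θ(f(n)) = O(n^5).

Answer: O(n^5) - Case 3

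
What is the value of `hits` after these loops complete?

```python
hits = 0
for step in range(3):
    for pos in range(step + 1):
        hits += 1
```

Triangle: 1 + 2 + ... + 3
`hits` takes the values: 0 → 1 → 2 → 3 → 4 → 5 → 6

Answer: 6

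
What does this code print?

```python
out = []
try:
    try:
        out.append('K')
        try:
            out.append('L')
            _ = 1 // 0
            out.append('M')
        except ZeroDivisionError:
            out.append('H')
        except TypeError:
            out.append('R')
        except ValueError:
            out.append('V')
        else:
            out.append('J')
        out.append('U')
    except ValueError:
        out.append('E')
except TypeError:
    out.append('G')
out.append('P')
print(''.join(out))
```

Execution trace: 'K' (try body) → 'L' (inner try body) → 'H' (inner except ZeroDivisionError) → 'U' (try body, no exception) → 'P' (after the try/except). Output: KLHUP

Answer: KLHUP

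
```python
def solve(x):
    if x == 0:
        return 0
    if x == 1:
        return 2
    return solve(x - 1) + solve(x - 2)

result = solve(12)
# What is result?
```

Build up from base cases: solve(0)=0, solve(1)=2, solve(2)=2, solve(3)=4, solve(4)=6, solve(5)=10, solve(6)=16, ..., solve(12)=288

Answer: 288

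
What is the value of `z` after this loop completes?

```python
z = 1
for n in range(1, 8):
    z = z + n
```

Start at 1, add 1 through 7
`z` takes the values: 1 → 2 → 4 → 7 → 11 → 16 → 22 → 29

Answer: 29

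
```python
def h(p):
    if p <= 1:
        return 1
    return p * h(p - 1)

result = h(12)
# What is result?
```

h(12) = 12 * 11 * 10 * 9 * 8 * 7 * 6 * 5 * 4 * 3 * 2 * 1 = 479001600

Answer: 479001600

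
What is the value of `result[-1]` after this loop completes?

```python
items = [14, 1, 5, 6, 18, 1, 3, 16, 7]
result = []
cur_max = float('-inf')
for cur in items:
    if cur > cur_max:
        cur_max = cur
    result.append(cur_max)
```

Running max ends at 18
`result` takes the values: [] → [14] → [14, 14] → [14, 14, 14] → [14, 14, 14, 14] → [14, 14, 14, 14, 18] → [14, 14, 14, 14, 18, 18] → [14, 14, 14, 14, 18, 18, 18] → [14, 14, 14, 14, 18, 18, 18, 18] → [14, 14, 14, 14, 18, 18, 18, 18, 18]
So `result[-1]` = 18

Answer: 18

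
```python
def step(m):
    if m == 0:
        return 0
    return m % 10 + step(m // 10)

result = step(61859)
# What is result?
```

Sum of digits of 61859: 9 + 5 + 8 + 1 + 6 = 29

Answer: 29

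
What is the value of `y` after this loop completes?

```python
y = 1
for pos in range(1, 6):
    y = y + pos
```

Start at 1, add 1 through 5
`y` takes the values: 1 → 2 → 4 → 7 → 11 → 16

Answer: 16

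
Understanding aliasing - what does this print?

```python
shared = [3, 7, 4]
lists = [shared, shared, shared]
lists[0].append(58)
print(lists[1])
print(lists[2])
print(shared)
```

Key concept: list of same reference.
Step by step:
`shared = [3, 7, 4]` → shared = [3, 7, 4]
`lists = [shared, shared, shared]` → lists = [[3, 7, 4], [3, 7, 4], [3, 7, 4]]
`lists[0].append(58)` → shared = [3, 7, 4, 58]; lists = [[3, 7, 4, 58], [3, 7, 4, 58], [3, 7, 4, 58]]
`print(lists[1])` → prints [3, 7, 4, 58]
`print(lists[2])` → prints [3, 7, 4, 58]
`print(shared)` → prints [3, 7, 4, 58]

Answer:
[3, 7, 4, 58]
[3, 7, 4, 58]
[3, 7, 4, 58]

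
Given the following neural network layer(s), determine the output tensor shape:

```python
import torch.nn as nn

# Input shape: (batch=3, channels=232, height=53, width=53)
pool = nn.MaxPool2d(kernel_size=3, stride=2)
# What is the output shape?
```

Input: (3, 232, 53, 53) -> Output: (3, 232, 26, 26)

Answer: (3, 232, 26, 26)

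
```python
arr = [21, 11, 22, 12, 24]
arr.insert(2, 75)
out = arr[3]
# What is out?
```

Trace:
`arr = [21, 11, 22, 12, 24]` → arr = [21, 11, 22, 12, 24]
`arr.insert(2, 75)` → arr = [21, 11, 75, 22, 12, 24]
`out = arr[3]` → out = 22
So out = 22

Answer: 22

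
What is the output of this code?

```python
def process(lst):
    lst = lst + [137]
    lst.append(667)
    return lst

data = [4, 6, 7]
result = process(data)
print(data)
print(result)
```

Key concept: rebinding parameter vs mutation.
Step by step:
`data = [4, 6, 7]` → data = [4, 6, 7]
`result = process(data)` → result = [4, 6, 7, 137, 667]
`print(data)` → prints [4, 6, 7]
`print(result)` → prints [4, 6, 7, 137, 667]

Answer:
[4, 6, 7]
[4, 6, 7, 137, 667]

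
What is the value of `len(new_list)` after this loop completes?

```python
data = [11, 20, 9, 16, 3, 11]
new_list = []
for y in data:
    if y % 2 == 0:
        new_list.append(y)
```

Count even numbers in [11, 20, 9, 16, 3, 11]
`new_list` takes the values: [] → [20] → [20, 16]
So `len(new_list)` = 2

Answer: 2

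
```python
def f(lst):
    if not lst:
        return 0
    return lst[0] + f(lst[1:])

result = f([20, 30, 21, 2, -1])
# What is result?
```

20 + 30 + 21 + 2 + (-1) + 0 = 72

Answer: 72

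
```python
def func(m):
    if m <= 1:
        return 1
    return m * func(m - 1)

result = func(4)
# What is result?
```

func(4) = 4 * 3 * 2 * 1 = 24

Answer: 24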